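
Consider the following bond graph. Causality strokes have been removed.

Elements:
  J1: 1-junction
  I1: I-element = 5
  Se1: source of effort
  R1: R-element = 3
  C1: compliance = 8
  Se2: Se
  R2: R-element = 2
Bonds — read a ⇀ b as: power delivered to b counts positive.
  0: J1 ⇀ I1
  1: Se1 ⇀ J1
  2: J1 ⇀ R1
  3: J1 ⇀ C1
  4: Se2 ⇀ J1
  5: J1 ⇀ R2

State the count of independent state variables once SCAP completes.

2  (C1, I1 all integral)

b1 |J1  (source Se1 imposes e)
b4 |J1  (Se2: effort source, stroke at far end)
b0 |I1  (I1: I, integral causality)
b2 |J1  (J1 flow already set via bond 0)
b3 |J1  (common-f at J1 fixed by 0)
b5 |J1  (common-f at J1 fixed by 0)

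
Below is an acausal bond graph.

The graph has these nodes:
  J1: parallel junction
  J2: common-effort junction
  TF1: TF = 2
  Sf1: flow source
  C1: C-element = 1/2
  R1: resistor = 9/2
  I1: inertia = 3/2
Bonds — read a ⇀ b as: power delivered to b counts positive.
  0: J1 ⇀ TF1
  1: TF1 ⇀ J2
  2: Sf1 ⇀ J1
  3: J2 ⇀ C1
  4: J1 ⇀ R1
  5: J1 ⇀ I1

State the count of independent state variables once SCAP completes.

2  (C1, I1 all integral)

#2 |Sf1  (source Sf1 imposes f)
#3 |J2  (prefer integral on C1)
#1 |TF1  (J2: bond 3 brought effort, rest push out)
#0 |J1  (TF1 one-in-one-out from 1)
#4 |R1  (common-e at J1 fixed by 0)
#5 |I1  (common-e at J1 fixed by 0)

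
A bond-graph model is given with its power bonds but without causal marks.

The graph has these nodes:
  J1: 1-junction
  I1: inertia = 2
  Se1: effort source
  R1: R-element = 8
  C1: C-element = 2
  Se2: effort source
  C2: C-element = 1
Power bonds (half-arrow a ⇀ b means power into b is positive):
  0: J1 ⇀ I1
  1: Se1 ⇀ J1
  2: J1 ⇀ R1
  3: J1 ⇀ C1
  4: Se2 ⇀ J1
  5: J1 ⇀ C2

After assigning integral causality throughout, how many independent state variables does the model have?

3  (C1, C2, I1 all integral)

β1 |J1  (Se1 (Se) sets effort on bond)
β4 |J1  (source Se2 imposes e)
β0 |I1  (I1 outputs flow p/I1)
β2 |J1  (common-f at J1 fixed by 0)
β3 |J1  (J1 flow already set via bond 0)
β5 |J1  (1-jn J1 has f-setter on 0)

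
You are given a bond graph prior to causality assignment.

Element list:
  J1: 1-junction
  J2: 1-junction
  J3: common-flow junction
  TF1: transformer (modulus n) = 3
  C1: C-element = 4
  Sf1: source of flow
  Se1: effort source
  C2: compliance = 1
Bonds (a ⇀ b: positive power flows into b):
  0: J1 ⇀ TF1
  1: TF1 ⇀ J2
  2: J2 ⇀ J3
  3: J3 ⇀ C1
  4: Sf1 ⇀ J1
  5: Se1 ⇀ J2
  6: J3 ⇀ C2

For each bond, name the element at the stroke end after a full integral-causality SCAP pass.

bond 4 |Sf1  (Sf1 (Sf) sets flow on bond)
bond 5 |J2  (Se1 (Se) sets effort on bond)
bond 0 |J1  (J1: bond 4 brought flow, rest push out)
bond 1 |TF1  (TF TF1: opposite of bond 0)
bond 2 |J2  (J2: bond 1 brought flow, rest push out)
bond 3 |J3  (J3 flow already set via bond 2)
bond 6 |J3  (J3 flow already set via bond 2)

b0 →J1
b1 →TF1
b2 →J2
b3 →J3
b4 →Sf1
b5 →J2
b6 →J3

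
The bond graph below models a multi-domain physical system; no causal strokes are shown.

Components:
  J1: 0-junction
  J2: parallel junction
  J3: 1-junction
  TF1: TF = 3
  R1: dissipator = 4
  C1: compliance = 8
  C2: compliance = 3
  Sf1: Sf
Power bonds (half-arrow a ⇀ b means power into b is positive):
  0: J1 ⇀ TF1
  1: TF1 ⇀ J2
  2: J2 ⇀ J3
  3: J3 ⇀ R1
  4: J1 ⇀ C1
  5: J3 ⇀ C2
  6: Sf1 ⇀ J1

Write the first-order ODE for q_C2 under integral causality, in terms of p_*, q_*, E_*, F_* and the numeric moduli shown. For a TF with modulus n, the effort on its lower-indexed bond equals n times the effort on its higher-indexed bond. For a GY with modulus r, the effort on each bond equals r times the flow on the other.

dq_C2/dt = q_C1/96 - q_C2/12

bond 6 stroke→Sf1  (Sf1 (Sf) sets flow on bond)
bond 4 stroke→J1  (C1 outputs effort q/C1)
bond 0 stroke→TF1  (0-jn J1 has e-setter on 4)
bond 1 stroke→J2  (TF1: transformer flips bond 0)
bond 2 stroke→J3  (J2 effort already set via bond 1)
bond 5 stroke→J3  (prefer integral on C2)
bond 3 stroke→R1  (J3 needs exactly one f-in)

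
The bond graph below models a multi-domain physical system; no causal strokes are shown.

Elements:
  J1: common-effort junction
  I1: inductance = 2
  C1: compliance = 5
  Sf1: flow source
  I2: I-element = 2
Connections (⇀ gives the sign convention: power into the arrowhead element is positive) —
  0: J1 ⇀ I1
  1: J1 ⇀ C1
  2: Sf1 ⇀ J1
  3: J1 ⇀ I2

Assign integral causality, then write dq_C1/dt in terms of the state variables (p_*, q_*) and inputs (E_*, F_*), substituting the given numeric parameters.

b2 stroke→Sf1  (Sf1 (Sf) sets flow on bond)
b0 stroke→I1  (I1: I, integral causality)
b1 stroke→J1  (prefer integral on C1)
b3 stroke→I2  (J1 effort already set via bond 1)

dq_C1/dt = F_Sf1 - p_I1/2 - p_I2/2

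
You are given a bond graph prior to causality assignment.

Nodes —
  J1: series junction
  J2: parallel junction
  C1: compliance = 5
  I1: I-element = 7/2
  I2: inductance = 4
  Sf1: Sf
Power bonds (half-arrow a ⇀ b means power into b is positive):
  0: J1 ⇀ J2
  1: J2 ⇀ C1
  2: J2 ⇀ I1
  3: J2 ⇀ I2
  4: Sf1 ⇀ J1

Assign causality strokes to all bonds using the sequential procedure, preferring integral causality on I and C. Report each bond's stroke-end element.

β4 |Sf1  (Sf1 fixes flow; stroke at Sf1)
β0 |J1  (J1: bond 4 brought flow, rest push out)
β1 |J2  (prefer integral on C1)
β2 |I1  (0-jn J2 has e-setter on 1)
β3 |I2  (common-e at J2 fixed by 1)

b0 →J1
b1 →J2
b2 →I1
b3 →I2
b4 →Sf1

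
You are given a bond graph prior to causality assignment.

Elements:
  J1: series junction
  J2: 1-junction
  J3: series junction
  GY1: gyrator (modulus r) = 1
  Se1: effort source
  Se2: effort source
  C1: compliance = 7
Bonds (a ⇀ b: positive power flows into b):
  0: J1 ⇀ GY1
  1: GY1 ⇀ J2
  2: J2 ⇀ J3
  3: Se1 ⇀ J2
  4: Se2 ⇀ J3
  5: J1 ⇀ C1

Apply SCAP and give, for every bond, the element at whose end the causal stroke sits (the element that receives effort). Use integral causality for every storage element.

β3 stroke→J2  (Se1 fixes effort; stroke away)
β4 stroke→J3  (Se2 (Se) sets effort on bond)
β2 stroke→J2  (only one flow-in slot at J3)
β1 stroke→GY1  (only one flow-in slot at J2)
β0 stroke→GY1  (GY GY1: same side as bond 1)
β5 stroke→J1  (J1 flow already set via bond 0)

bond 0 →GY1
bond 1 →GY1
bond 2 →J2
bond 3 →J2
bond 4 →J3
bond 5 →J1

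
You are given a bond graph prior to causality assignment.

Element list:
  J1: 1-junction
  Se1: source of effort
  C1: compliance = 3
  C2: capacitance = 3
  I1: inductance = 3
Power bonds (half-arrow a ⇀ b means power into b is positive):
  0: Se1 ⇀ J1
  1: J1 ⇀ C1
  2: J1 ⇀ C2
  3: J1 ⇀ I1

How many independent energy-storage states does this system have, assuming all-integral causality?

b0 |J1  (source Se1 imposes e)
b1 |J1  (C1: C, integral causality)
b2 |J1  (C2: C, integral causality)
b3 |I1  (only one flow-in slot at J1)

3  (C1, C2, I1 all integral)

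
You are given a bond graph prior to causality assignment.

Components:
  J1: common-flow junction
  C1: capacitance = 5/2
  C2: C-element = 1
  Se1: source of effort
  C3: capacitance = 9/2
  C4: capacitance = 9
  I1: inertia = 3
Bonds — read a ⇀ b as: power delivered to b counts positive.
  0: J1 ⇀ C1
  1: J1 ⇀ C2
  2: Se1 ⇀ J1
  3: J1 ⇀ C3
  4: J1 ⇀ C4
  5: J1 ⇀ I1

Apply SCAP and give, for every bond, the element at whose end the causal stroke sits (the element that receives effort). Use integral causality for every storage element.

#2 stroke→J1  (source Se1 imposes e)
#0 stroke→J1  (C1 outputs effort q/C1)
#1 stroke→J1  (C2 integral (e out))
#3 stroke→J1  (prefer integral on C3)
#4 stroke→J1  (C4: C, integral causality)
#5 stroke→I1  (closing 1-jn rule on J1)

#0 →J1
#1 →J1
#2 →J1
#3 →J1
#4 →J1
#5 →I1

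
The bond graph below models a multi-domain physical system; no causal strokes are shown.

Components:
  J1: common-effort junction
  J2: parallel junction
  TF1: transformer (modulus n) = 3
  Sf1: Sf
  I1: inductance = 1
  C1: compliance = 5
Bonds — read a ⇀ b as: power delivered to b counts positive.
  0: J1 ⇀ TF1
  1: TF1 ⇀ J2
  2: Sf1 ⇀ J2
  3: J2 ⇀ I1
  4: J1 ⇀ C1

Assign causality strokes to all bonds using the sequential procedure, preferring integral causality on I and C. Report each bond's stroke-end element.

#2 stroke at Sf1  (Sf1 fixes flow; stroke at Sf1)
#3 stroke at I1  (prefer integral on I1)
#1 stroke at J2  (J2: last free bond brings effort in)
#0 stroke at TF1  (TF TF1: opposite of bond 1)
#4 stroke at J1  (J1 needs exactly one e-in)

β0 stroke at TF1
β1 stroke at J2
β2 stroke at Sf1
β3 stroke at I1
β4 stroke at J1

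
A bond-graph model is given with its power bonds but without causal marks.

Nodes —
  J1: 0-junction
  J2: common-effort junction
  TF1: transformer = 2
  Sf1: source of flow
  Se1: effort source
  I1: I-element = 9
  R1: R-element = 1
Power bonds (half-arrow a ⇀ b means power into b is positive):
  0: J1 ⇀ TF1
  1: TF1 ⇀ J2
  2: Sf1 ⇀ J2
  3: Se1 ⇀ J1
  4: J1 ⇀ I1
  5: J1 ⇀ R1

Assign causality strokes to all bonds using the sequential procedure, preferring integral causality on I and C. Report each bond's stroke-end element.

b0 |TF1
b1 |J2
b2 |Sf1
b3 |J1
b4 |I1
b5 |R1

bond 2 →Sf1  (source Sf1 imposes f)
bond 3 →J1  (Se1 (Se) sets effort on bond)
bond 0 →TF1  (J1: bond 3 brought effort, rest push out)
bond 4 →I1  (J1 effort already set via bond 3)
bond 5 →R1  (0-jn J1 has e-setter on 3)
bond 1 →J2  (J2 needs exactly one e-in)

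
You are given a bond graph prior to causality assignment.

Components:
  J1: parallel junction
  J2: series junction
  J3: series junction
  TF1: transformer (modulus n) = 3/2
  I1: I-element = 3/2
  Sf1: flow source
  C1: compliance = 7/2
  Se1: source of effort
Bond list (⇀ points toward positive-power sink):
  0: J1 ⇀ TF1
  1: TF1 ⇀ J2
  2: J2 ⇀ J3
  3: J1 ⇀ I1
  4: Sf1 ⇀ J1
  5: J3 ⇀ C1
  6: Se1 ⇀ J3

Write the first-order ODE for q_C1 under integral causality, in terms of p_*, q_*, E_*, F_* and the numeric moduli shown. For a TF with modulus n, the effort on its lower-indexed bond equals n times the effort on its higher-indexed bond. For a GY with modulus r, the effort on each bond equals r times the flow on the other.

dq_C1/dt = 3*F_Sf1/2 - p_I1

β4 stroke→Sf1  (source Sf1 imposes f)
β6 stroke→J3  (Se1 fixes effort; stroke away)
β3 stroke→I1  (prefer integral on I1)
β0 stroke→J1  (J1: last free bond brings effort in)
β1 stroke→TF1  (TF TF1: opposite of bond 0)
β2 stroke→J2  (common-f at J2 fixed by 1)
β5 stroke→J3  (1-jn J3 has f-setter on 2)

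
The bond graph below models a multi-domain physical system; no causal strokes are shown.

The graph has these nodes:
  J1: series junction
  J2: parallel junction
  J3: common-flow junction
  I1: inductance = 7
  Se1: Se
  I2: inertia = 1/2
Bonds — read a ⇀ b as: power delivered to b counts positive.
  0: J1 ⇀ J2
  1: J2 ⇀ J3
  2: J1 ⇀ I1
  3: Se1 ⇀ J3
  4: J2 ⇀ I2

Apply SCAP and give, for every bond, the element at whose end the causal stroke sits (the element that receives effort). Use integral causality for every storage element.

b3 stroke→J3  (Se1: effort source, stroke at far end)
b1 stroke→J2  (only one flow-in slot at J3)
b0 stroke→J1  (J2 effort already set via bond 1)
b4 stroke→I2  (J2 effort already set via bond 1)
b2 stroke→I1  (J1 needs exactly one f-in)

bond 0 stroke→J1
bond 1 stroke→J2
bond 2 stroke→I1
bond 3 stroke→J3
bond 4 stroke→I2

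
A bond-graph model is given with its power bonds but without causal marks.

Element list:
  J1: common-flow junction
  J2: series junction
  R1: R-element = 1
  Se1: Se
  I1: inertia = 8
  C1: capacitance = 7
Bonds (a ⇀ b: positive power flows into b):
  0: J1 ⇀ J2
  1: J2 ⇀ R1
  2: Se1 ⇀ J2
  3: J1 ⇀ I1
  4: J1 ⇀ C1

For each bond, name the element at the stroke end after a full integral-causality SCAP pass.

β2 →J2  (Se1: effort source, stroke at far end)
β3 →I1  (I1 outputs flow p/I1)
β0 →J1  (J1: bond 3 brought flow, rest push out)
β4 →J1  (1-jn J1 has f-setter on 3)
β1 →J2  (common-f at J2 fixed by 0)

β0 stroke→J1
β1 stroke→J2
β2 stroke→J2
β3 stroke→I1
β4 stroke→J1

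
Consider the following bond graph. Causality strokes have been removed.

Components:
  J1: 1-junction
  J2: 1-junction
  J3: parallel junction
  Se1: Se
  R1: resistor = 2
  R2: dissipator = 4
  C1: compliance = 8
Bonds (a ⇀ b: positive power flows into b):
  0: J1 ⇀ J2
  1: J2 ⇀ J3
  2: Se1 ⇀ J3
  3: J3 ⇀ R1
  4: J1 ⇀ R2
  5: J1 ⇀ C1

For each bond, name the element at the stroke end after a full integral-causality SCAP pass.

β2 →J3  (Se1 (Se) sets effort on bond)
β1 →J2  (common-e at J3 fixed by 2)
β3 →R1  (J3: bond 2 brought effort, rest push out)
β0 →J1  (only one flow-in slot at J2)
β5 →J1  (C1 integral (e out))
β4 →R2  (J1: last free bond brings flow in)

β0 →J1
β1 →J2
β2 →J3
β3 →R1
β4 →R2
β5 →J1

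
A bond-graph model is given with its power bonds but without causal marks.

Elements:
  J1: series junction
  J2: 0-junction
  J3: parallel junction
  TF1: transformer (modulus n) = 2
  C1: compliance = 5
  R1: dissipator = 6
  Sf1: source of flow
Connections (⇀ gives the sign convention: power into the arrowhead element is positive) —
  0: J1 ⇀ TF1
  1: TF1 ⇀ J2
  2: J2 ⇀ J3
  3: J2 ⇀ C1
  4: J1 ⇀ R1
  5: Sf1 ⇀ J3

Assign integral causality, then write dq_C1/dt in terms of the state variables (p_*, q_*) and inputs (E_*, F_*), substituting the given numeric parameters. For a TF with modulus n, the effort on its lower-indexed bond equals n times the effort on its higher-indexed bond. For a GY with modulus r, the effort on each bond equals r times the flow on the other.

#5 stroke→Sf1  (source Sf1 imposes f)
#2 stroke→J3  (J3: last free bond brings effort in)
#3 stroke→J2  (C1 integral (e out))
#1 stroke→TF1  (0-jn J2 has e-setter on 3)
#0 stroke→J1  (TF1 one-in-one-out from 1)
#4 stroke→R1  (only one flow-in slot at J1)

dq_C1/dt = F_Sf1 - 2*q_C1/15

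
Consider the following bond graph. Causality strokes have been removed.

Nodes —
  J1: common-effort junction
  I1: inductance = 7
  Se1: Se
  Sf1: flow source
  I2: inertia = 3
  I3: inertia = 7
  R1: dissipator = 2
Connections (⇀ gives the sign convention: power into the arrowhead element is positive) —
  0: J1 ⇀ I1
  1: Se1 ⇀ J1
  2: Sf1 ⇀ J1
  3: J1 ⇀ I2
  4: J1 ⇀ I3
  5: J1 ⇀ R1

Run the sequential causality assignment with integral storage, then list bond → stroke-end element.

b0 stroke at I1
b1 stroke at J1
b2 stroke at Sf1
b3 stroke at I2
b4 stroke at I3
b5 stroke at R1

bond 1 |J1  (Se1 fixes effort; stroke away)
bond 2 |Sf1  (Sf1: flow source, stroke at near end)
bond 0 |I1  (common-e at J1 fixed by 1)
bond 3 |I2  (J1: bond 1 brought effort, rest push out)
bond 4 |I3  (common-e at J1 fixed by 1)
bond 5 |R1  (0-jn J1 has e-setter on 1)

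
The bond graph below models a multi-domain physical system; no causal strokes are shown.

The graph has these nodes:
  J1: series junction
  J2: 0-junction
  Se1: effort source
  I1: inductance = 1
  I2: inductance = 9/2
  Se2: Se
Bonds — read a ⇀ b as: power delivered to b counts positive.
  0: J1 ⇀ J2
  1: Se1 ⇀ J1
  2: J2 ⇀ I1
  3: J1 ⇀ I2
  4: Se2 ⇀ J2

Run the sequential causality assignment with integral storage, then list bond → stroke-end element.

#0 stroke at J1
#1 stroke at J1
#2 stroke at I1
#3 stroke at I2
#4 stroke at J2

#1 stroke→J1  (Se1 (Se) sets effort on bond)
#4 stroke→J2  (Se2: effort source, stroke at far end)
#0 stroke→J1  (J2 effort already set via bond 4)
#2 stroke→I1  (common-e at J2 fixed by 4)
#3 stroke→I2  (J1 needs exactly one f-in)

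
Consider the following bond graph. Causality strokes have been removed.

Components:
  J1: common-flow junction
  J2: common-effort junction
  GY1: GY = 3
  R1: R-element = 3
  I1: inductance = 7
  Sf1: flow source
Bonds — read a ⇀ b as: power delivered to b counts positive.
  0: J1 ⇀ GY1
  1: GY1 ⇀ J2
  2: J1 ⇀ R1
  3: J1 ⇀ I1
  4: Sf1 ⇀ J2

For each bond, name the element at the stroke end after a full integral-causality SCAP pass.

b0 stroke at J1
b1 stroke at J2
b2 stroke at J1
b3 stroke at I1
b4 stroke at Sf1

β4 |Sf1  (source Sf1 imposes f)
β1 |J2  (J2 needs exactly one e-in)
β0 |J1  (GY1 both-in/both-out from 1)
β3 |I1  (prefer integral on I1)
β2 |J1  (J1 flow already set via bond 3)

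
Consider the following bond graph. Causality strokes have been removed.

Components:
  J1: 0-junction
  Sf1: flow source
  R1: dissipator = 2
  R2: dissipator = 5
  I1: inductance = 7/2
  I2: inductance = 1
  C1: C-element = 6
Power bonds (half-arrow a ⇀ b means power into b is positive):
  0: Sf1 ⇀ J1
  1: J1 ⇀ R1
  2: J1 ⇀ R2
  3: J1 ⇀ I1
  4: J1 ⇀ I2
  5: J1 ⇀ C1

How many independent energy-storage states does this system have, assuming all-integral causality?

3  (C1, I1, I2 all integral)

b0 |Sf1  (Sf1 fixes flow; stroke at Sf1)
b3 |I1  (I1 outputs flow p/I1)
b4 |I2  (prefer integral on I2)
b5 |J1  (C1: C, integral causality)
b1 |R1  (J1 effort already set via bond 5)
b2 |R2  (J1: bond 5 brought effort, rest push out)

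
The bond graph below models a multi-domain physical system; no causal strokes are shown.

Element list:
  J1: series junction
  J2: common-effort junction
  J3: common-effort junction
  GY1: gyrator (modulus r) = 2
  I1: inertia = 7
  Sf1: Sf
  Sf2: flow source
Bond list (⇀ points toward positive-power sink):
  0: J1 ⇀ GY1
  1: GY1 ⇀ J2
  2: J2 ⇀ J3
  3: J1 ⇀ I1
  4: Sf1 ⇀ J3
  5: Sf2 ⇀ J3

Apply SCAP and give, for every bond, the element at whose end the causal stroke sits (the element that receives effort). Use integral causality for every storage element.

#0 stroke→J1
#1 stroke→J2
#2 stroke→J3
#3 stroke→I1
#4 stroke→Sf1
#5 stroke→Sf2

b4 stroke→Sf1  (Sf1 fixes flow; stroke at Sf1)
b5 stroke→Sf2  (Sf2: flow source, stroke at near end)
b2 stroke→J3  (J3 needs exactly one e-in)
b1 stroke→J2  (only one effort-in slot at J2)
b0 stroke→J1  (GY1: gyrator matches bond 1)
b3 stroke→I1  (J1: last free bond brings flow in)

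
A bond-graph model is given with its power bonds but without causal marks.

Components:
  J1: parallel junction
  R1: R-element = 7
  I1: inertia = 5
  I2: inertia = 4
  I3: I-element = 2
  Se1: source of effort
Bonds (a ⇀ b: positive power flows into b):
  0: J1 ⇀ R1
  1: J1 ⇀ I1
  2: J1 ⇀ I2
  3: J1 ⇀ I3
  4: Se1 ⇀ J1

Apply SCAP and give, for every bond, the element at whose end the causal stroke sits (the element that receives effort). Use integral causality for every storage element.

b4 →J1  (Se1 (Se) sets effort on bond)
b0 →R1  (J1 effort already set via bond 4)
b1 →I1  (J1: bond 4 brought effort, rest push out)
b2 →I2  (J1 effort already set via bond 4)
b3 →I3  (J1: bond 4 brought effort, rest push out)

bond 0 stroke at R1
bond 1 stroke at I1
bond 2 stroke at I2
bond 3 stroke at I3
bond 4 stroke at J1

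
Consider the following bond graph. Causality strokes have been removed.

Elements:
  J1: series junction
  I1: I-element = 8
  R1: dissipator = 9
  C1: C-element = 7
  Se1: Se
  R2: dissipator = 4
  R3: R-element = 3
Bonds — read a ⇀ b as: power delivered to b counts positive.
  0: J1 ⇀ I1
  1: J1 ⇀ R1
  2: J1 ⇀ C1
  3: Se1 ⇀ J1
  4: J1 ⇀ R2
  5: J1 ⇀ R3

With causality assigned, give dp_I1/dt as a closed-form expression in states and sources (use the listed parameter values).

bond 3 |J1  (Se1: effort source, stroke at far end)
bond 0 |I1  (I1 outputs flow p/I1)
bond 1 |J1  (J1: bond 0 brought flow, rest push out)
bond 2 |J1  (J1 flow already set via bond 0)
bond 4 |J1  (J1: bond 0 brought flow, rest push out)
bond 5 |J1  (J1 flow already set via bond 0)

dp_I1/dt = E_Se1 - 2*p_I1 - q_C1/7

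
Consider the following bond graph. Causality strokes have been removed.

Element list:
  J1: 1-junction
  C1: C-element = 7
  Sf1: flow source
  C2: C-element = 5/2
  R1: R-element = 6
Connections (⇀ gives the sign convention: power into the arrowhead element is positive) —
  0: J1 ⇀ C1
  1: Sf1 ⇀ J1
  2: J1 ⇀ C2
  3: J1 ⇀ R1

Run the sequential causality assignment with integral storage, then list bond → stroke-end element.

bond 1 →Sf1  (source Sf1 imposes f)
bond 0 →J1  (common-f at J1 fixed by 1)
bond 2 →J1  (J1 flow already set via bond 1)
bond 3 →J1  (common-f at J1 fixed by 1)

#0 →J1
#1 →Sf1
#2 →J1
#3 →J1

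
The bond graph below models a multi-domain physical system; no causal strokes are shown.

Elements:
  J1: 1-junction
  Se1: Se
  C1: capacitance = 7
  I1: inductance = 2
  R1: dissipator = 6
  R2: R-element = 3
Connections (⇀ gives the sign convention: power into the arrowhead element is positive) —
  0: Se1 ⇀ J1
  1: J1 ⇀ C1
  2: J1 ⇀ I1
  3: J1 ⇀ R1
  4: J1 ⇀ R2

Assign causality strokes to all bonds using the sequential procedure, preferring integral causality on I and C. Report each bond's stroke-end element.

β0 |J1  (Se1 (Se) sets effort on bond)
β1 |J1  (C1: C, integral causality)
β2 |I1  (I1 outputs flow p/I1)
β3 |J1  (J1: bond 2 brought flow, rest push out)
β4 |J1  (1-jn J1 has f-setter on 2)

β0 stroke→J1
β1 stroke→J1
β2 stroke→I1
β3 stroke→J1
β4 stroke→J1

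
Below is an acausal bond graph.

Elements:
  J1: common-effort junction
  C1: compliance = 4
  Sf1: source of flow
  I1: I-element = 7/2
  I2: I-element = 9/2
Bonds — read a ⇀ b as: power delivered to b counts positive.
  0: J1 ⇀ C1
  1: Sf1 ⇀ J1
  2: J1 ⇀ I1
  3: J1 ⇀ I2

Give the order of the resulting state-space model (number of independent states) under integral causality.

#1 stroke at Sf1  (Sf1 (Sf) sets flow on bond)
#0 stroke at J1  (prefer integral on C1)
#2 stroke at I1  (0-jn J1 has e-setter on 0)
#3 stroke at I2  (0-jn J1 has e-setter on 0)

3  (C1, I1, I2 all integral)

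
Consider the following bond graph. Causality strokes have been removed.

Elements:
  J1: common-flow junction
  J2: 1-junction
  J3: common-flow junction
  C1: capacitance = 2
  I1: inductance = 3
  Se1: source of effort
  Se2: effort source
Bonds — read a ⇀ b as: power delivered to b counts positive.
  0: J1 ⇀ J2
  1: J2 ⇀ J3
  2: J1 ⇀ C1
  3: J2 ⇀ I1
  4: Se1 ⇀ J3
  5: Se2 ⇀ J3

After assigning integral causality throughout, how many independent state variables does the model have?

2  (C1, I1 all integral)

bond 4 stroke→J3  (Se1 fixes effort; stroke away)
bond 5 stroke→J3  (Se2 fixes effort; stroke away)
bond 1 stroke→J2  (only one flow-in slot at J3)
bond 2 stroke→J1  (prefer integral on C1)
bond 0 stroke→J2  (J1: last free bond brings flow in)
bond 3 stroke→I1  (only one flow-in slot at J2)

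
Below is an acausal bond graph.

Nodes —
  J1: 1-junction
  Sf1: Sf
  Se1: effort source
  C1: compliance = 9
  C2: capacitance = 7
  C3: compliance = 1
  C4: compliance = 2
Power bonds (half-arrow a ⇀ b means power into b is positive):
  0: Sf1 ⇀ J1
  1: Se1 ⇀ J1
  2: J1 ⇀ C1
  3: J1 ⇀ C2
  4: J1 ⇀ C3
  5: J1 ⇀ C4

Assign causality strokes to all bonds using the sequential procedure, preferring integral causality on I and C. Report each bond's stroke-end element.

β0 →Sf1  (Sf1: flow source, stroke at near end)
β1 →J1  (Se1 fixes effort; stroke away)
β2 →J1  (common-f at J1 fixed by 0)
β3 →J1  (J1: bond 0 brought flow, rest push out)
β4 →J1  (common-f at J1 fixed by 0)
β5 →J1  (common-f at J1 fixed by 0)

β0 stroke→Sf1
β1 stroke→J1
β2 stroke→J1
β3 stroke→J1
β4 stroke→J1
β5 stroke→J1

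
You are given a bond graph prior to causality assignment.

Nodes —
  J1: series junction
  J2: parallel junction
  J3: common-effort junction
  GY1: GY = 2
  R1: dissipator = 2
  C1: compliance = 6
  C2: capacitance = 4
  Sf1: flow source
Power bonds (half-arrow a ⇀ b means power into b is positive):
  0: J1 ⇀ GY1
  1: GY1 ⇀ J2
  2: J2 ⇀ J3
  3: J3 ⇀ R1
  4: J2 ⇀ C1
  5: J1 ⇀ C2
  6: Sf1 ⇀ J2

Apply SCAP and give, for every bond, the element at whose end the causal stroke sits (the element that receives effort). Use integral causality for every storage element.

#0 →GY1
#1 →GY1
#2 →J3
#3 →R1
#4 →J2
#5 →J1
#6 →Sf1

#6 stroke→Sf1  (source Sf1 imposes f)
#4 stroke→J2  (C1 integral (e out))
#1 stroke→GY1  (J2 effort already set via bond 4)
#2 stroke→J3  (J2: bond 4 brought effort, rest push out)
#3 stroke→R1  (J3 effort already set via bond 2)
#0 stroke→GY1  (GY GY1: same side as bond 1)
#5 stroke→J1  (J1: bond 0 brought flow, rest push out)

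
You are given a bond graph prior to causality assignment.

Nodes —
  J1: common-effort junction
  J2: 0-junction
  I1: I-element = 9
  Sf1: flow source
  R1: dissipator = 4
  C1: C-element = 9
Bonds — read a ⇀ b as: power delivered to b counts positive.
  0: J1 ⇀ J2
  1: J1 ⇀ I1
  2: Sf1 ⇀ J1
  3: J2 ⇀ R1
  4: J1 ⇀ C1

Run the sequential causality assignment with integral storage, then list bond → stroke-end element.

β0 →J2
β1 →I1
β2 →Sf1
β3 →R1
β4 →J1

β2 stroke at Sf1  (Sf1 fixes flow; stroke at Sf1)
β1 stroke at I1  (I1: I, integral causality)
β4 stroke at J1  (prefer integral on C1)
β0 stroke at J2  (J1: bond 4 brought effort, rest push out)
β3 stroke at R1  (0-jn J2 has e-setter on 0)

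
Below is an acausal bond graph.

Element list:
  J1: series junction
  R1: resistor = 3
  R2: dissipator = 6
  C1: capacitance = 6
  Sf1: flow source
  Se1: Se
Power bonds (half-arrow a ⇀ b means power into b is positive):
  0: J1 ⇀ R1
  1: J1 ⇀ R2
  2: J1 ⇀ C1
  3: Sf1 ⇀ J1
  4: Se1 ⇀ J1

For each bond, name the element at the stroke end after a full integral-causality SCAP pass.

#0 stroke at J1
#1 stroke at J1
#2 stroke at J1
#3 stroke at Sf1
#4 stroke at J1

#3 stroke at Sf1  (Sf1: flow source, stroke at near end)
#4 stroke at J1  (Se1: effort source, stroke at far end)
#0 stroke at J1  (J1 flow already set via bond 3)
#1 stroke at J1  (J1 flow already set via bond 3)
#2 stroke at J1  (1-jn J1 has f-setter on 3)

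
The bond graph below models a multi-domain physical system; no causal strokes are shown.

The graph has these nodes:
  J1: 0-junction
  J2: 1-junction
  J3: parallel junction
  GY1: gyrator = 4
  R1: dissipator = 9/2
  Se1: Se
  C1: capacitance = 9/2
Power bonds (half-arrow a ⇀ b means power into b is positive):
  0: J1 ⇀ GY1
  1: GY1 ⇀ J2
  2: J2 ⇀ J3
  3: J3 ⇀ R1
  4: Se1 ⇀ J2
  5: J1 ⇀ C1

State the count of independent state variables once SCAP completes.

bond 4 stroke→J2  (Se1 fixes effort; stroke away)
bond 5 stroke→J1  (C1: C, integral causality)
bond 0 stroke→GY1  (J1 effort already set via bond 5)
bond 1 stroke→GY1  (GY1: gyrator matches bond 0)
bond 2 stroke→J2  (1-jn J2 has f-setter on 1)
bond 3 stroke→J3  (only one effort-in slot at J3)

1  (C1 all integral)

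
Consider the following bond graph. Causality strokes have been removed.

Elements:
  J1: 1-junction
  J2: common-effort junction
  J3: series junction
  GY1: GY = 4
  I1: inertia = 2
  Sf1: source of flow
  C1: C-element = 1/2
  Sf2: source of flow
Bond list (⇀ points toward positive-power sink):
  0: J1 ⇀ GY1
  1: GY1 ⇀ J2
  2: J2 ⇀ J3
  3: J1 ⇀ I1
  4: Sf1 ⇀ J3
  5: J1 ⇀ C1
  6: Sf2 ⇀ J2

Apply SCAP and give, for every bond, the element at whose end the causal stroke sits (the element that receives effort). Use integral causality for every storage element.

#4 stroke at Sf1  (Sf1: flow source, stroke at near end)
#6 stroke at Sf2  (Sf2 (Sf) sets flow on bond)
#2 stroke at J3  (J3 flow already set via bond 4)
#1 stroke at J2  (closing 0-jn rule on J2)
#0 stroke at J1  (GY1: gyrator matches bond 1)
#3 stroke at I1  (I1 outputs flow p/I1)
#5 stroke at J1  (common-f at J1 fixed by 3)

b0 stroke→J1
b1 stroke→J2
b2 stroke→J3
b3 stroke→I1
b4 stroke→Sf1
b5 stroke→J1
b6 stroke→Sf2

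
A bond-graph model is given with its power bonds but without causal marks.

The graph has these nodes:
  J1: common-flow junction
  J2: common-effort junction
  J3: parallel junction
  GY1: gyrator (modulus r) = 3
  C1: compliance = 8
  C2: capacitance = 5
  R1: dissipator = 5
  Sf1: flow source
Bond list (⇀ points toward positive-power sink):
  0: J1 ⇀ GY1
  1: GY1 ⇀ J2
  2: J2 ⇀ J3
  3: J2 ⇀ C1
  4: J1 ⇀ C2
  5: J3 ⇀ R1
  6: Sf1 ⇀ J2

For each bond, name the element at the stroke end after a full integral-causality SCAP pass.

b0 |GY1
b1 |GY1
b2 |J3
b3 |J2
b4 |J1
b5 |R1
b6 |Sf1

β6 →Sf1  (Sf1: flow source, stroke at near end)
β3 →J2  (prefer integral on C1)
β1 →GY1  (J2: bond 3 brought effort, rest push out)
β2 →J3  (J2: bond 3 brought effort, rest push out)
β5 →R1  (J3: bond 2 brought effort, rest push out)
β0 →GY1  (through GY1, causality inverts; strokes same side of GY1)
β4 →J1  (1-jn J1 has f-setter on 0)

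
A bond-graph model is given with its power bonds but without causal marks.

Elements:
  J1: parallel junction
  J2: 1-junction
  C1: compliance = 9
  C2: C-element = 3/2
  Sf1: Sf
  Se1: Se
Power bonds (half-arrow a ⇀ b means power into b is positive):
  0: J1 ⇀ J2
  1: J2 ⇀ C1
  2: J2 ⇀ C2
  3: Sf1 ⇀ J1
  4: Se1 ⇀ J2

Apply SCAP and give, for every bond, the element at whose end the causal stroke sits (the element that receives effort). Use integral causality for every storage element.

#0 stroke at J1
#1 stroke at J2
#2 stroke at J2
#3 stroke at Sf1
#4 stroke at J2

β3 →Sf1  (Sf1 fixes flow; stroke at Sf1)
β4 →J2  (Se1 (Se) sets effort on bond)
β0 →J1  (closing 0-jn rule on J1)
β1 →J2  (J2 flow already set via bond 0)
β2 →J2  (J2: bond 0 brought flow, rest push out)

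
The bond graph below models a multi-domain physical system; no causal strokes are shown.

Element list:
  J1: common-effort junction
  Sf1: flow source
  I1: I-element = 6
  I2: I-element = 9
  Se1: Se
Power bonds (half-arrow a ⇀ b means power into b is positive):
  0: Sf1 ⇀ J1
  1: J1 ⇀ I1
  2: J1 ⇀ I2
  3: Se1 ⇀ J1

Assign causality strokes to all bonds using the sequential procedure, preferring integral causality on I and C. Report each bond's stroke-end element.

bond 0 stroke at Sf1  (Sf1 (Sf) sets flow on bond)
bond 3 stroke at J1  (Se1 fixes effort; stroke away)
bond 1 stroke at I1  (common-e at J1 fixed by 3)
bond 2 stroke at I2  (common-e at J1 fixed by 3)

#0 stroke at Sf1
#1 stroke at I1
#2 stroke at I2
#3 stroke at J1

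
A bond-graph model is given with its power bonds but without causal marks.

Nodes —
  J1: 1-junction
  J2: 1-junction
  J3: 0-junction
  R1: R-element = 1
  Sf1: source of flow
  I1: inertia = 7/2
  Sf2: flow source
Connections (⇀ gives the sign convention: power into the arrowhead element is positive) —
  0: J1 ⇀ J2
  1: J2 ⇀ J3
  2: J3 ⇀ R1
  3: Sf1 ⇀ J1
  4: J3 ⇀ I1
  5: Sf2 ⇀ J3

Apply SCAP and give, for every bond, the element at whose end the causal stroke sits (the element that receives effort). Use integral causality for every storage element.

b3 |Sf1  (Sf1 (Sf) sets flow on bond)
b5 |Sf2  (Sf2: flow source, stroke at near end)
b0 |J1  (J1 flow already set via bond 3)
b1 |J2  (1-jn J2 has f-setter on 0)
b4 |I1  (prefer integral on I1)
b2 |J3  (closing 0-jn rule on J3)

b0 stroke at J1
b1 stroke at J2
b2 stroke at J3
b3 stroke at Sf1
b4 stroke at I1
b5 stroke at Sf2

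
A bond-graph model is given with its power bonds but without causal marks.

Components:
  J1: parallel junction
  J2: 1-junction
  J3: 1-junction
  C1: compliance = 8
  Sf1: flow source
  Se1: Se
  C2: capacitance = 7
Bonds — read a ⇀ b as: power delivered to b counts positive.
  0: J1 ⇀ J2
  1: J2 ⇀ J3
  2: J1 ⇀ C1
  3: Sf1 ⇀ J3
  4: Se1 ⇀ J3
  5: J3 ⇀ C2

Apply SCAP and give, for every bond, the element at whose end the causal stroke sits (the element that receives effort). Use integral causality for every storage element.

#3 stroke at Sf1  (source Sf1 imposes f)
#4 stroke at J3  (Se1 fixes effort; stroke away)
#1 stroke at J3  (J3 flow already set via bond 3)
#5 stroke at J3  (common-f at J3 fixed by 3)
#0 stroke at J2  (common-f at J2 fixed by 1)
#2 stroke at J1  (J1 needs exactly one e-in)

b0 stroke at J2
b1 stroke at J3
b2 stroke at J1
b3 stroke at Sf1
b4 stroke at J3
b5 stroke at J3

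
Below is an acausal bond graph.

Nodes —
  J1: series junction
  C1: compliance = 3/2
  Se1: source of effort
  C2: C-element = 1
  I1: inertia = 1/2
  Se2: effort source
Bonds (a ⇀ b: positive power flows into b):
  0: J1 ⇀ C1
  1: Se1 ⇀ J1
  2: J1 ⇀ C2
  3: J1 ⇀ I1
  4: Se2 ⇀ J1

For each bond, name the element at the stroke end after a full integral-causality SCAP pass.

b1 stroke→J1  (source Se1 imposes e)
b4 stroke→J1  (Se2 (Se) sets effort on bond)
b0 stroke→J1  (C1 integral (e out))
b2 stroke→J1  (C2: C, integral causality)
b3 stroke→I1  (only one flow-in slot at J1)

#0 →J1
#1 →J1
#2 →J1
#3 →I1
#4 →J1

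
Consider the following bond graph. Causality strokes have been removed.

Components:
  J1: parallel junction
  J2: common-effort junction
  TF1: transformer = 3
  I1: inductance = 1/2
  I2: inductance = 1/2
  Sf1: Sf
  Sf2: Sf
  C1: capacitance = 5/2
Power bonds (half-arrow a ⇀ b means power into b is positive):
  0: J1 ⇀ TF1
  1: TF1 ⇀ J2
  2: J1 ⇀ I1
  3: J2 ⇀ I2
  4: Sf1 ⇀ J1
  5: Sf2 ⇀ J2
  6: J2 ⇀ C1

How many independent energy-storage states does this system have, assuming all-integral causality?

3  (C1, I1, I2 all integral)

b4 →Sf1  (Sf1 fixes flow; stroke at Sf1)
b5 →Sf2  (Sf2 (Sf) sets flow on bond)
b2 →I1  (I1: I, integral causality)
b0 →J1  (J1: last free bond brings effort in)
b1 →TF1  (through TF1, causality passes straight; one stroke at TF1)
b3 →I2  (I2 outputs flow p/I2)
b6 →J2  (only one effort-in slot at J2)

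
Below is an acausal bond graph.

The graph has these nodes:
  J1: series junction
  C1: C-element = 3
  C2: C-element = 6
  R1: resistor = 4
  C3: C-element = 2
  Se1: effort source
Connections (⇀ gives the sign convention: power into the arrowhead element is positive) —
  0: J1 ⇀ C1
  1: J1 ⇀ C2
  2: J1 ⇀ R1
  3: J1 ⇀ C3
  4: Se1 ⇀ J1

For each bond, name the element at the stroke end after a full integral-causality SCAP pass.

bond 0 stroke→J1
bond 1 stroke→J1
bond 2 stroke→R1
bond 3 stroke→J1
bond 4 stroke→J1

b4 stroke at J1  (Se1: effort source, stroke at far end)
b0 stroke at J1  (C1: C, integral causality)
b1 stroke at J1  (C2 outputs effort q/C2)
b3 stroke at J1  (C3 integral (e out))
b2 stroke at R1  (J1: last free bond brings flow in)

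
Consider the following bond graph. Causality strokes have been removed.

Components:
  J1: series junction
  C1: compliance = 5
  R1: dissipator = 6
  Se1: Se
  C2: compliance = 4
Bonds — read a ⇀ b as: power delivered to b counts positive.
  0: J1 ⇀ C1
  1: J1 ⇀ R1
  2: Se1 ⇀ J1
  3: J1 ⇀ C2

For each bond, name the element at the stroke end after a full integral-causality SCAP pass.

β2 |J1  (source Se1 imposes e)
β0 |J1  (C1: C, integral causality)
β3 |J1  (C2 integral (e out))
β1 |R1  (only one flow-in slot at J1)

β0 |J1
β1 |R1
β2 |J1
β3 |J1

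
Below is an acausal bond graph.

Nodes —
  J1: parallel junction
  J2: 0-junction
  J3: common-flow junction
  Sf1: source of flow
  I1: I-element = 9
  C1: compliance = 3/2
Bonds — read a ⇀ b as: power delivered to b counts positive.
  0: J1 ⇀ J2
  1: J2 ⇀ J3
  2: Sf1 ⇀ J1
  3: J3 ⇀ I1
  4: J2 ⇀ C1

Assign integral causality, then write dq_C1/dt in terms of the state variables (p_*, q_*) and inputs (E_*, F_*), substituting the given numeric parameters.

#2 stroke→Sf1  (Sf1 fixes flow; stroke at Sf1)
#0 stroke→J1  (J1 needs exactly one e-in)
#3 stroke→I1  (I1 outputs flow p/I1)
#1 stroke→J3  (J3: bond 3 brought flow, rest push out)
#4 stroke→J2  (only one effort-in slot at J2)

dq_C1/dt = F_Sf1 - p_I1/9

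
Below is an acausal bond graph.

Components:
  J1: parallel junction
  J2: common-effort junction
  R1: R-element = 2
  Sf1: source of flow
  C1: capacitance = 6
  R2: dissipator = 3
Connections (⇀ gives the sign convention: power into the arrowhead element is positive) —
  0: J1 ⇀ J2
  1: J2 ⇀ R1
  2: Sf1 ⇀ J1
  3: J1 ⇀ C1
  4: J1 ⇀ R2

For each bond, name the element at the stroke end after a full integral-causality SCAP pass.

β0 |J2
β1 |R1
β2 |Sf1
β3 |J1
β4 |R2

bond 2 stroke→Sf1  (Sf1: flow source, stroke at near end)
bond 3 stroke→J1  (C1 integral (e out))
bond 0 stroke→J2  (J1: bond 3 brought effort, rest push out)
bond 4 stroke→R2  (common-e at J1 fixed by 3)
bond 1 stroke→R1  (common-e at J2 fixed by 0)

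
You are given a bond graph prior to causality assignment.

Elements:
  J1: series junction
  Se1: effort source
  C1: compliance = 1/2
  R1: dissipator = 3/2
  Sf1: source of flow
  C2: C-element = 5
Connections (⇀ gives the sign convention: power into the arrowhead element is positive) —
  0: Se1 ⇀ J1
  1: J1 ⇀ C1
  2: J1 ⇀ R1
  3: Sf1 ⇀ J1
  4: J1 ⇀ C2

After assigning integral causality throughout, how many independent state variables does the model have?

#0 stroke→J1  (Se1 (Se) sets effort on bond)
#3 stroke→Sf1  (Sf1 (Sf) sets flow on bond)
#1 stroke→J1  (common-f at J1 fixed by 3)
#2 stroke→J1  (common-f at J1 fixed by 3)
#4 stroke→J1  (1-jn J1 has f-setter on 3)

2  (C1, C2 all integral)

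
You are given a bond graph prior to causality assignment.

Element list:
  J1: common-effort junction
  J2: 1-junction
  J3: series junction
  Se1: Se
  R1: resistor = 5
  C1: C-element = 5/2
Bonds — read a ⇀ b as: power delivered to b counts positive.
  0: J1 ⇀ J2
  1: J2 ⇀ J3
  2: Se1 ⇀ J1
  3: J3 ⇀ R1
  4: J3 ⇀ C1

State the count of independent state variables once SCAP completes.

1  (C1 all integral)

β2 stroke at J1  (source Se1 imposes e)
β0 stroke at J2  (J1 effort already set via bond 2)
β1 stroke at J3  (J2: last free bond brings flow in)
β4 stroke at J3  (C1 integral (e out))
β3 stroke at R1  (closing 1-jn rule on J3)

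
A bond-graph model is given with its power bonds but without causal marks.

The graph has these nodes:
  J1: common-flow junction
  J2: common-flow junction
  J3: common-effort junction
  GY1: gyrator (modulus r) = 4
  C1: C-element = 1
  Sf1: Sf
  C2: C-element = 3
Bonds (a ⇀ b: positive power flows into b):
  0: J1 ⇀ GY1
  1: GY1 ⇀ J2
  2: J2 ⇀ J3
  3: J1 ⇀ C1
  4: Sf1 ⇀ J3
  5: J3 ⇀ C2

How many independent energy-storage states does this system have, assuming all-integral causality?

bond 4 stroke at Sf1  (Sf1 fixes flow; stroke at Sf1)
bond 3 stroke at J1  (C1 outputs effort q/C1)
bond 0 stroke at GY1  (J1 needs exactly one f-in)
bond 1 stroke at GY1  (GY GY1: same side as bond 0)
bond 2 stroke at J2  (J2: bond 1 brought flow, rest push out)
bond 5 stroke at J3  (closing 0-jn rule on J3)

2  (C1, C2 all integral)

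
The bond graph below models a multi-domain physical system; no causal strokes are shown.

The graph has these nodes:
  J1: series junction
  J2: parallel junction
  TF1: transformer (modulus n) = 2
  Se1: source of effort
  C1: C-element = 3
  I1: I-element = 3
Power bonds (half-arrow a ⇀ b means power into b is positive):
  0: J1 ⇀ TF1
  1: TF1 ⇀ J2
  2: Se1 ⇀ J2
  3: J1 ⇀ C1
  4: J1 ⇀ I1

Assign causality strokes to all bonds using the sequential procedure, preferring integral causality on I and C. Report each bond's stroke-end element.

β0 stroke at J1
β1 stroke at TF1
β2 stroke at J2
β3 stroke at J1
β4 stroke at I1

β2 stroke→J2  (Se1 (Se) sets effort on bond)
β1 stroke→TF1  (J2 effort already set via bond 2)
β0 stroke→J1  (TF1 one-in-one-out from 1)
β3 stroke→J1  (C1 integral (e out))
β4 stroke→I1  (J1: last free bond brings flow in)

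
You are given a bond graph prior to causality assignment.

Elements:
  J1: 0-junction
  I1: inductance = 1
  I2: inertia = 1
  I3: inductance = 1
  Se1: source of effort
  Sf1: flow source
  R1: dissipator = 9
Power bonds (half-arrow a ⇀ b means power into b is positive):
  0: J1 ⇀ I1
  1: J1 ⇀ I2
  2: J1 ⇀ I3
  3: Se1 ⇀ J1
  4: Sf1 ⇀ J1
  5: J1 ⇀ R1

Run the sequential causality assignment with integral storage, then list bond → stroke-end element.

#0 stroke at I1
#1 stroke at I2
#2 stroke at I3
#3 stroke at J1
#4 stroke at Sf1
#5 stroke at R1

b3 stroke at J1  (Se1 fixes effort; stroke away)
b4 stroke at Sf1  (Sf1: flow source, stroke at near end)
b0 stroke at I1  (0-jn J1 has e-setter on 3)
b1 stroke at I2  (0-jn J1 has e-setter on 3)
b2 stroke at I3  (J1 effort already set via bond 3)
b5 stroke at R1  (J1 effort already set via bond 3)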